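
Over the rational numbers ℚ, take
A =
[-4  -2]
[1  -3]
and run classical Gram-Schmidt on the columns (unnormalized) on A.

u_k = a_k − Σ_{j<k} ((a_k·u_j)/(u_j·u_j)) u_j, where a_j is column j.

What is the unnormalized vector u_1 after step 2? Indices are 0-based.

Step 1: u_0 = a_0 = (-4, 1).
Step 2: u_1 = a_1 − (5/17)·u_0 = (-14/17, -56/17).

u_1 = (-14/17, -56/17)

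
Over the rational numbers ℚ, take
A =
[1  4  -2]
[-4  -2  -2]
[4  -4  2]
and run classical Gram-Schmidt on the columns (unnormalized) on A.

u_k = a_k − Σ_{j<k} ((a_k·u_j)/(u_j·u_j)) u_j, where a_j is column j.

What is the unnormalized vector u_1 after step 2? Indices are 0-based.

u_1 = (136/33, -82/33, -116/33)

Step 1: u_0 = a_0 = (1, -4, 4).
Step 2: u_1 = a_1 − (-4/33)·u_0 = (136/33, -82/33, -116/33).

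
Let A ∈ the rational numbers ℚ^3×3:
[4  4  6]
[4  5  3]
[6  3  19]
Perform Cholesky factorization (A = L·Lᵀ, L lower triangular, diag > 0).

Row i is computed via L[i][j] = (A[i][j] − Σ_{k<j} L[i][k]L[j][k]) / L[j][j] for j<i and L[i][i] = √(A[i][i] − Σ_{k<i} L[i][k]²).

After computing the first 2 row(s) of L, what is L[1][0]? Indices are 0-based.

Step 1: L[0][0] = √(4) = 2.
  L[1][0] = (4) / L[0][0] = 2.
Step 2: L[1][1] = √(1) = 1.

L[1][0] = 2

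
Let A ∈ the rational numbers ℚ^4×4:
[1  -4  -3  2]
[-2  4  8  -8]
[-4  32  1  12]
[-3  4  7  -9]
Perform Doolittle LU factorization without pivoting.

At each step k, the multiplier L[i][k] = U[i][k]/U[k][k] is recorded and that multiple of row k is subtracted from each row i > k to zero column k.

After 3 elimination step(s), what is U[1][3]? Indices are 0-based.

U[1][3] = -4

[col 0] pivot 1
  R1 -= -2*R0 → (0, -4, 2, -4)  (L[1][0] := -2)
  R2 -= -4*R0 → (0, 16, -11, 20)  (L[2][0] := -4)
  R3 -= -3*R0 → (0, -8, -2, -3)  (L[3][0] := -3)
[col 1] pivot -4
  R2 -= -4*R1 → (0, 0, -3, 4)  (L[2][1] := -4)
  R3 -= 2*R1 → (0, 0, -6, 5)  (L[3][1] := 2)
[col 2] pivot -3
  R3 -= 2*R2 → (0, 0, 0, -3)  (L[3][2] := 2)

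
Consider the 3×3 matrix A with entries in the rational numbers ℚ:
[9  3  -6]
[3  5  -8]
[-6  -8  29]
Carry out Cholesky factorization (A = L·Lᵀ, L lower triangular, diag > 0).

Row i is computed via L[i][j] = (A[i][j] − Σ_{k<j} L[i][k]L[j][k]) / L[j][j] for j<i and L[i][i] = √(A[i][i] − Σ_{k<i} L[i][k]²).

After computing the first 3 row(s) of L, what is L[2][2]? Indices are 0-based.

Step 1: L[0][0] = √(9) = 3.
  L[1][0] = (3) / L[0][0] = 1.
Step 2: L[1][1] = √(4) = 2.
  L[2][0] = (-6) / L[0][0] = -2.
  L[2][1] = (-6) / L[1][1] = -3.
Step 3: L[2][2] = √(16) = 4.

L[2][2] = 4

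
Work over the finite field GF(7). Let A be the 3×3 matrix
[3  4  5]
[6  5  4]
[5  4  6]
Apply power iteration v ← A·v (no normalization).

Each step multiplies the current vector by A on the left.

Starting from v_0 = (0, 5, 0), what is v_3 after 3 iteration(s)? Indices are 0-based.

v_0 = (0, 5, 0).
v_1 = A·v_0 = (6, 4, 6).
v_2 = A·v_1 = (1, 3, 5).
v_3 = A·v_2 = (5, 6, 5).

v_3 = (5, 6, 5)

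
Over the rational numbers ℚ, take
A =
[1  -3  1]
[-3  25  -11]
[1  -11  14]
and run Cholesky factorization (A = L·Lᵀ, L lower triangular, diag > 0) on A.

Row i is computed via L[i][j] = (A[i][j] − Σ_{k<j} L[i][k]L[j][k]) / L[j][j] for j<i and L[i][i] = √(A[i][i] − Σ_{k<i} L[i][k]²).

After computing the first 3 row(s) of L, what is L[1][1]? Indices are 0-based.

Step 1: L[0][0] = √(1) = 1.
  L[1][0] = (-3) / L[0][0] = -3.
Step 2: L[1][1] = √(16) = 4.
  L[2][0] = (1) / L[0][0] = 1.
  L[2][1] = (-8) / L[1][1] = -2.
Step 3: L[2][2] = √(9) = 3.

L[1][1] = 4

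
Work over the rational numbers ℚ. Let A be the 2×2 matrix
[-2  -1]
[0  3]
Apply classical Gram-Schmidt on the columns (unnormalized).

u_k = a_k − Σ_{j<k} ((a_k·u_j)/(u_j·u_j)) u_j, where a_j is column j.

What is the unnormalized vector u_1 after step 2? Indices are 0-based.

u_1 = (0, 3)

Step 1: u_0 = a_0 = (-2, 0).
Step 2: u_1 = a_1 − (1/2)·u_0 = (0, 3).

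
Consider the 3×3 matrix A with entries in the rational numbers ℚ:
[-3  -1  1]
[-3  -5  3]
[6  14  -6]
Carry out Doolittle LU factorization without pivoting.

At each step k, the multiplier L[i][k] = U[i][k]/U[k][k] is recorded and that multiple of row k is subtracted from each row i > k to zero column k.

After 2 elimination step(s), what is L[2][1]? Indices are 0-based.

L[2][1] = -3

[col 0] pivot -3
  R1 -= 1*R0 → (0, -4, 2)  (L[1][0] := 1)
  R2 -= -2*R0 → (0, 12, -4)  (L[2][0] := -2)
[col 1] pivot -4
  R2 -= -3*R1 → (0, 0, 2)  (L[2][1] := -3)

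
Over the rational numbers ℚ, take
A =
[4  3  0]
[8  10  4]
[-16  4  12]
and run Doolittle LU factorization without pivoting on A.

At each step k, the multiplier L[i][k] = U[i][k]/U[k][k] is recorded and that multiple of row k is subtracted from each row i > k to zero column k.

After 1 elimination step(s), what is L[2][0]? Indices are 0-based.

L[2][0] = -4

[col 0] pivot 4
  R1 -= 2*R0 → (0, 4, 4)  (L[1][0] := 2)
  R2 -= -4*R0 → (0, 16, 12)  (L[2][0] := -4)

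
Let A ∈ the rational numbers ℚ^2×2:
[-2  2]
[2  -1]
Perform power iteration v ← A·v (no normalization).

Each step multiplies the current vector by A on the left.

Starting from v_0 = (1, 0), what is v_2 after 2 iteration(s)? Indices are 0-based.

v_2 = (8, -6)

v_0 = (1, 0).
v_1 = A·v_0 = (-2, 2).
v_2 = A·v_1 = (8, -6).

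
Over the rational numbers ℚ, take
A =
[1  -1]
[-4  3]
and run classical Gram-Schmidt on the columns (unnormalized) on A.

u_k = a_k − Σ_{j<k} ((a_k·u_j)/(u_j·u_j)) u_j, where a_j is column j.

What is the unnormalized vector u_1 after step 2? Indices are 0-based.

Step 1: u_0 = a_0 = (1, -4).
Step 2: u_1 = a_1 − (-13/17)·u_0 = (-4/17, -1/17).

u_1 = (-4/17, -1/17)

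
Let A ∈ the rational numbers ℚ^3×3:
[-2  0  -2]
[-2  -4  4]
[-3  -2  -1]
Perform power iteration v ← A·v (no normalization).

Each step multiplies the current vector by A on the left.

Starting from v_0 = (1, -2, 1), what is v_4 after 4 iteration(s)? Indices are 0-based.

v_4 = (-96, -128, -208)

v_0 = (1, -2, 1).
v_1 = A·v_0 = (-4, 10, 0).
v_2 = A·v_1 = (8, -32, -8).
v_3 = A·v_2 = (0, 80, 48).
v_4 = A·v_3 = (-96, -128, -208).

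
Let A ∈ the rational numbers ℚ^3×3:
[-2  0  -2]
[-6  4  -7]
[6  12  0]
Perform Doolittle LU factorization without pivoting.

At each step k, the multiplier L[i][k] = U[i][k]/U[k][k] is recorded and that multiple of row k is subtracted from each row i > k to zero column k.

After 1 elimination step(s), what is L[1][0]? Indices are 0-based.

L[1][0] = 3

k=0: U[0][0]=-2
  eliminate (1,0): mult=3, new row 1: (0, 4, -1); set L[1][0]=3
  eliminate (2,0): mult=-3, new row 2: (0, 12, -6); set L[2][0]=-3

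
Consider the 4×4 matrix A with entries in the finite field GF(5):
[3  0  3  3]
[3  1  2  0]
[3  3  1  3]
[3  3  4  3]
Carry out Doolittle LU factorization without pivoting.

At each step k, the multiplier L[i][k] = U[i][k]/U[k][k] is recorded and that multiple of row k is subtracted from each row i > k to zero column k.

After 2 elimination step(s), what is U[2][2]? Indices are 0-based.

k=0: U[0][0]=3
  eliminate (1,0): mult=1, new row 1: (0, 1, 4, 2); set L[1][0]=1
  eliminate (2,0): mult=1, new row 2: (0, 3, 3, 0); set L[2][0]=1
  eliminate (3,0): mult=1, new row 3: (0, 3, 1, 0); set L[3][0]=1
k=1: U[1][1]=1
  eliminate (2,1): mult=3, new row 2: (0, 0, 1, 4); set L[2][1]=3
  eliminate (3,1): mult=3, new row 3: (0, 0, 4, 4); set L[3][1]=3

U[2][2] = 1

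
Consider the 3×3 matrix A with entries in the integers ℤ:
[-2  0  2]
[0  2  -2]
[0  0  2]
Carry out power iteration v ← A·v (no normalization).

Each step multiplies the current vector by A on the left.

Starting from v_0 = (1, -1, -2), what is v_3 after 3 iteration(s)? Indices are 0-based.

v_0 = (1, -1, -2).
v_1 = A·v_0 = (-6, 2, -4).
v_2 = A·v_1 = (4, 12, -8).
v_3 = A·v_2 = (-24, 40, -16).

v_3 = (-24, 40, -16)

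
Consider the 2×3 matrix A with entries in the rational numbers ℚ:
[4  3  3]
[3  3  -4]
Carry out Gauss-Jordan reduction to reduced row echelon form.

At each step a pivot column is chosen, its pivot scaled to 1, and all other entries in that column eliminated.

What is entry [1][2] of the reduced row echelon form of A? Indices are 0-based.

pivot(0,0)=4: scale R0 → (1, 3/4, 3/4)
  clear (1,0): R1 −= (3)R0 → (0, 3/4, -25/4)
pivot(1,1)=3/4: scale R1 → (0, 1, -25/3)
  clear (0,1): R0 −= (3/4)R1 → (1, 0, 7)

M[1][2] = -25/3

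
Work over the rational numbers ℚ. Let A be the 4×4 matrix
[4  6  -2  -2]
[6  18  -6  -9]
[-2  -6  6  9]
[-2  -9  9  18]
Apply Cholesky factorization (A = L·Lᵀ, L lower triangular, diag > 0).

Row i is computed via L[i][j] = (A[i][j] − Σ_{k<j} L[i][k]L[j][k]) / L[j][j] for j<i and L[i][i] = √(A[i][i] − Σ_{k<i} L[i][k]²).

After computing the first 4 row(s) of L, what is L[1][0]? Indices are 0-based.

Step 1: L[0][0] = √(4) = 2.
  L[1][0] = (6) / L[0][0] = 3.
Step 2: L[1][1] = √(9) = 3.
  L[2][0] = (-2) / L[0][0] = -1.
  L[2][1] = (-3) / L[1][1] = -1.
Step 3: L[2][2] = √(4) = 2.
  L[3][0] = (-2) / L[0][0] = -1.
  L[3][1] = (-6) / L[1][1] = -2.
  L[3][2] = (6) / L[2][2] = 3.
Step 4: L[3][3] = √(4) = 2.

L[1][0] = 3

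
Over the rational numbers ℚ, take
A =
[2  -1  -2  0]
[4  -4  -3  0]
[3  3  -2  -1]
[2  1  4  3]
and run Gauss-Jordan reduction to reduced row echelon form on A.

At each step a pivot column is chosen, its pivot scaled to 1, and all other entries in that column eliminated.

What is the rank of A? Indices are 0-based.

step 1: normalize row 0 (÷2) = (1, -1/2, -1, 0)
  row 1: subtract 4×row0 = (0, -2, 1, 0)
  row 2: subtract 3×row0 = (0, 9/2, 1, -1)
  row 3: subtract 2×row0 = (0, 2, 6, 3)
step 2: normalize row 1 (÷-2) = (0, 1, -1/2, 0)
  row 0: subtract -1/2×row1 = (1, 0, -5/4, 0)
  row 2: subtract 9/2×row1 = (0, 0, 13/4, -1)
  row 3: subtract 2×row1 = (0, 0, 7, 3)
step 3: normalize row 2 (÷13/4) = (0, 0, 1, -4/13)
  row 0: subtract -5/4×row2 = (1, 0, 0, -5/13)
  row 1: subtract -1/2×row2 = (0, 1, 0, -2/13)
  row 3: subtract 7×row2 = (0, 0, 0, 67/13)
step 4: normalize row 3 (÷67/13) = (0, 0, 0, 1)
  row 0: subtract -5/13×row3 = (1, 0, 0, 0)
  row 1: subtract -2/13×row3 = (0, 1, 0, 0)
  row 2: subtract -4/13×row3 = (0, 0, 1, 0)

rank = 4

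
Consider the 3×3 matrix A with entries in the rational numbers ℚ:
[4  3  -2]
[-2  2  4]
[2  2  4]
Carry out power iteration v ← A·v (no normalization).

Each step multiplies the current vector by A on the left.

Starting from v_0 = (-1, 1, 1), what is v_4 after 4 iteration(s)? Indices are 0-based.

v_4 = (452, 940, 1252)

v_0 = (-1, 1, 1).
v_1 = A·v_0 = (-3, 8, 4).
v_2 = A·v_1 = (4, 38, 26).
v_3 = A·v_2 = (78, 172, 188).
v_4 = A·v_3 = (452, 940, 1252).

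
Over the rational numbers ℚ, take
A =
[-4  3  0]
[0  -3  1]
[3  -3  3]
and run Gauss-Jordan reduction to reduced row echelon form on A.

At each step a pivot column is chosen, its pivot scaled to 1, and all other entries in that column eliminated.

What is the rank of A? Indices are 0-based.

rank = 3

[1] R0 /= -4  ⇒  (1, -3/4, 0)
     R2 -= 3·R0  ⇒  (0, -3/4, 3)
[2] R1 /= -3  ⇒  (0, 1, -1/3)
     R0 -= -3/4·R1  ⇒  (1, 0, -1/4)
     R2 -= -3/4·R1  ⇒  (0, 0, 11/4)
[3] R2 /= 11/4  ⇒  (0, 0, 1)
     R0 -= -1/4·R2  ⇒  (1, 0, 0)
     R1 -= -1/3·R2  ⇒  (0, 1, 0)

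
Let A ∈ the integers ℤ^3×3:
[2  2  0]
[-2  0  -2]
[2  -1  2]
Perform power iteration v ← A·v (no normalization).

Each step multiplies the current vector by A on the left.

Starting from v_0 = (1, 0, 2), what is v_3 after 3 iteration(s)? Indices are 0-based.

v_3 = (-48, -28, 44)

v_0 = (1, 0, 2).
v_1 = A·v_0 = (2, -6, 6).
v_2 = A·v_1 = (-8, -16, 22).
v_3 = A·v_2 = (-48, -28, 44).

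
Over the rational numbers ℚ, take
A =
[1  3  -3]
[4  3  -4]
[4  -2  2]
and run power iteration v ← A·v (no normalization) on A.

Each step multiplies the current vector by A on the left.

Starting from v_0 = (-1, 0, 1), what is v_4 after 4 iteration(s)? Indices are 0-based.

v_0 = (-1, 0, 1).
v_1 = A·v_0 = (-4, -8, -2).
v_2 = A·v_1 = (-22, -32, -4).
v_3 = A·v_2 = (-106, -168, -32).
v_4 = A·v_3 = (-514, -800, -152).

v_4 = (-514, -800, -152)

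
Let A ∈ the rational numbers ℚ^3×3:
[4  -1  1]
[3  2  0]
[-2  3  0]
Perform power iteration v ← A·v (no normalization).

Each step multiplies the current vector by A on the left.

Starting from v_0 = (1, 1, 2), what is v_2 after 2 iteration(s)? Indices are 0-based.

v_2 = (16, 25, 5)

v_0 = (1, 1, 2).
v_1 = A·v_0 = (5, 5, 1).
v_2 = A·v_1 = (16, 25, 5).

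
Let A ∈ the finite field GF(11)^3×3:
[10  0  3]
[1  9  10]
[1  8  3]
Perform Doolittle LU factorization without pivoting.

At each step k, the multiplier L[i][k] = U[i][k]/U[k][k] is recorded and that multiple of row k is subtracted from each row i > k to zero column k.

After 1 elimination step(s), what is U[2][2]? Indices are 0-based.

k=0: U[0][0]=10
  eliminate (1,0): mult=10, new row 1: (0, 9, 2); set L[1][0]=10
  eliminate (2,0): mult=10, new row 2: (0, 8, 6); set L[2][0]=10

U[2][2] = 6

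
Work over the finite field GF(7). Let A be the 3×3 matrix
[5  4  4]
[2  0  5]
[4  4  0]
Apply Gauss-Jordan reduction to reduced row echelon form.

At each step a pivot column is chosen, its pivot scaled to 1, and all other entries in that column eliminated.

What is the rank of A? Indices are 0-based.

step 1: normalize row 0 (÷5) = (1, 5, 5)
  row 1: subtract 2×row0 = (0, 4, 2)
  row 2: subtract 4×row0 = (0, 5, 1)
step 2: normalize row 1 (÷4) = (0, 1, 4)
  row 0: subtract 5×row1 = (1, 0, 6)
  row 2: subtract 5×row1 = (0, 0, 2)
step 3: normalize row 2 (÷2) = (0, 0, 1)
  row 0: subtract 6×row2 = (1, 0, 0)
  row 1: subtract 4×row2 = (0, 1, 0)

rank = 3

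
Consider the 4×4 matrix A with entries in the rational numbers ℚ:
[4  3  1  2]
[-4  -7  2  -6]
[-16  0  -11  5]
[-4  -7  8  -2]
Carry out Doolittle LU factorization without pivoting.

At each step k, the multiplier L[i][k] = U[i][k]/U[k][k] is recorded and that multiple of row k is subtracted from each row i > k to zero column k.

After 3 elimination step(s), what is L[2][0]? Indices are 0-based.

Step 1: pivot at (0,0) is 4.
  row1 ← row1 − (-1)·row0  ⇒  L[1][0]=-1, U row1=(0, -4, 3, -4)
  row2 ← row2 − (-4)·row0  ⇒  L[2][0]=-4, U row2=(0, 12, -7, 13)
  row3 ← row3 − (-1)·row0  ⇒  L[3][0]=-1, U row3=(0, -4, 9, 0)
Step 2: pivot at (1,1) is -4.
  row2 ← row2 − (-3)·row1  ⇒  L[2][1]=-3, U row2=(0, 0, 2, 1)
  row3 ← row3 − (1)·row1  ⇒  L[3][1]=1, U row3=(0, 0, 6, 4)
Step 3: pivot at (2,2) is 2.
  row3 ← row3 − (3)·row2  ⇒  L[3][2]=3, U row3=(0, 0, 0, 1)

L[2][0] = -4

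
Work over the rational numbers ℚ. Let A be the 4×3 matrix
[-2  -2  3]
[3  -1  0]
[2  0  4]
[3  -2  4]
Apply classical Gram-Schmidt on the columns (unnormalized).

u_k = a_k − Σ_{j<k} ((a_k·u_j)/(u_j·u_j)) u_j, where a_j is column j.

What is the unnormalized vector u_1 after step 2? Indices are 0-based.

Step 1: u_0 = a_0 = (-2, 3, 2, 3).
Step 2: u_1 = a_1 − (-5/26)·u_0 = (-31/13, -11/26, 5/13, -37/26).

u_1 = (-31/13, -11/26, 5/13, -37/26)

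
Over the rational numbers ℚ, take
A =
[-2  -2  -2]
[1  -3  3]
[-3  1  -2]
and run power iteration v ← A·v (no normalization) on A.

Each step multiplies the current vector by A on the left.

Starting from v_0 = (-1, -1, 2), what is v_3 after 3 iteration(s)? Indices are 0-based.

v_0 = (-1, -1, 2).
v_1 = A·v_0 = (0, 8, -2).
v_2 = A·v_1 = (-12, -30, 12).
v_3 = A·v_2 = (60, 114, -18).

v_3 = (60, 114, -18)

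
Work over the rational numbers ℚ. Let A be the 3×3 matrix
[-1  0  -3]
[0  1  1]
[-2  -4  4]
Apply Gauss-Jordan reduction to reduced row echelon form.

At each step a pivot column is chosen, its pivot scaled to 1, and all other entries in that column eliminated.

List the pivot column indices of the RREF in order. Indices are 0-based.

pivot columns: 0, 1, 2

[1] R0 /= -1  ⇒  (1, 0, 3)
     R2 -= -2·R0  ⇒  (0, -4, 10)
[2] R1 /= 1  ⇒  (0, 1, 1)
     R2 -= -4·R1  ⇒  (0, 0, 14)
[3] R2 /= 14  ⇒  (0, 0, 1)
     R0 -= 3·R2  ⇒  (1, 0, 0)
     R1 -= 1·R2  ⇒  (0, 1, 0)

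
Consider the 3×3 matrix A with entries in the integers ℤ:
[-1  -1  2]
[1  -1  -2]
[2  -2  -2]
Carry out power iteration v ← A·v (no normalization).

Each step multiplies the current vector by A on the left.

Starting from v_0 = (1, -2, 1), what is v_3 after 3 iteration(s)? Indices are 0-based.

v_3 = (-6, 18, 28)

v_0 = (1, -2, 1).
v_1 = A·v_0 = (3, 1, 4).
v_2 = A·v_1 = (4, -6, -4).
v_3 = A·v_2 = (-6, 18, 28).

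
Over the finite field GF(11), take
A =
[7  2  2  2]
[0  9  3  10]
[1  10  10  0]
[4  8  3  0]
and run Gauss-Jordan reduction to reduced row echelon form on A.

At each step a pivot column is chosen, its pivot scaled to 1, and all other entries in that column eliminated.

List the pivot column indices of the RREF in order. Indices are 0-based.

pivot(0,0)=7: scale R0 → (1, 5, 5, 5)
  clear (2,0): R2 −= (1)R0 → (0, 5, 5, 6)
  clear (3,0): R3 −= (4)R0 → (0, 10, 5, 2)
pivot(1,1)=9: scale R1 → (0, 1, 4, 6)
  clear (0,1): R0 −= (5)R1 → (1, 0, 7, 8)
  clear (2,1): R2 −= (5)R1 → (0, 0, 7, 9)
  clear (3,1): R3 −= (10)R1 → (0, 0, 9, 8)
pivot(2,2)=7: scale R2 → (0, 0, 1, 6)
  clear (0,2): R0 −= (7)R2 → (1, 0, 0, 10)
  clear (1,2): R1 −= (4)R2 → (0, 1, 0, 4)
  clear (3,2): R3 −= (9)R2 → (0, 0, 0, 9)
pivot(3,3)=9: scale R3 → (0, 0, 0, 1)
  clear (0,3): R0 −= (10)R3 → (1, 0, 0, 0)
  clear (1,3): R1 −= (4)R3 → (0, 1, 0, 0)
  clear (2,3): R2 −= (6)R3 → (0, 0, 1, 0)

pivot columns: 0, 1, 2, 3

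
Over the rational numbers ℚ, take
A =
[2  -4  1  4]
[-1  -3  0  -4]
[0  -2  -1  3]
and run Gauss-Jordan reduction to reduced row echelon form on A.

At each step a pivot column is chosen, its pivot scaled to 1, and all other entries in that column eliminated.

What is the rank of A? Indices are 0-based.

step 1: normalize row 0 (÷2) = (1, -2, 1/2, 2)
  row 1: subtract -1×row0 = (0, -5, 1/2, -2)
step 2: normalize row 1 (÷-5) = (0, 1, -1/10, 2/5)
  row 0: subtract -2×row1 = (1, 0, 3/10, 14/5)
  row 2: subtract -2×row1 = (0, 0, -6/5, 19/5)
step 3: normalize row 2 (÷-6/5) = (0, 0, 1, -19/6)
  row 0: subtract 3/10×row2 = (1, 0, 0, 15/4)
  row 1: subtract -1/10×row2 = (0, 1, 0, 1/12)

rank = 3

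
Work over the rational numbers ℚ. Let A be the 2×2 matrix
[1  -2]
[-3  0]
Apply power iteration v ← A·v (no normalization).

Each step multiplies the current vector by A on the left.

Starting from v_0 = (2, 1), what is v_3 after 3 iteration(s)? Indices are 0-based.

v_3 = (12, -36)

v_0 = (2, 1).
v_1 = A·v_0 = (0, -6).
v_2 = A·v_1 = (12, 0).
v_3 = A·v_2 = (12, -36).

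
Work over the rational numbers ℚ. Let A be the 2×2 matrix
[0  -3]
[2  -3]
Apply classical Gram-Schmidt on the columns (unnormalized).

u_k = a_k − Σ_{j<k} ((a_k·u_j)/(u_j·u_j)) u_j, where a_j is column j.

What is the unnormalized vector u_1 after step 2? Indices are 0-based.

Step 1: u_0 = a_0 = (0, 2).
Step 2: u_1 = a_1 − (-3/2)·u_0 = (-3, 0).

u_1 = (-3, 0)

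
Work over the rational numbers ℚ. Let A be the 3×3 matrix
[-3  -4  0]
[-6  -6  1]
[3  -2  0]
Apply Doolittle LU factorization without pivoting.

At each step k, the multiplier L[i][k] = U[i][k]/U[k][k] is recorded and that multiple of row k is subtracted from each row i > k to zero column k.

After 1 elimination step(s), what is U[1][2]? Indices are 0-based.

U[1][2] = 1

[col 0] pivot -3
  R1 -= 2*R0 → (0, 2, 1)  (L[1][0] := 2)
  R2 -= -1*R0 → (0, -6, 0)  (L[2][0] := -1)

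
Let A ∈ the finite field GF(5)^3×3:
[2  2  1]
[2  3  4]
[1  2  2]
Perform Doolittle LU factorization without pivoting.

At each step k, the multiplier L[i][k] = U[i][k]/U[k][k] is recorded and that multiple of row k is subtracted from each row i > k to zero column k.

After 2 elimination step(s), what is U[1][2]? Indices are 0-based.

Step 1: pivot at (0,0) is 2.
  row1 ← row1 − (1)·row0  ⇒  L[1][0]=1, U row1=(0, 1, 3)
  row2 ← row2 − (3)·row0  ⇒  L[2][0]=3, U row2=(0, 1, 4)
Step 2: pivot at (1,1) is 1.
  row2 ← row2 − (1)·row1  ⇒  L[2][1]=1, U row2=(0, 0, 1)

U[1][2] = 3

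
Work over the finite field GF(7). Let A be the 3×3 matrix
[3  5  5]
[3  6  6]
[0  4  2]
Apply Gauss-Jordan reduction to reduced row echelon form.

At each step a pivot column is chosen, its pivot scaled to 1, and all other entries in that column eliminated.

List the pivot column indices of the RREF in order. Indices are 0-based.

pivot columns: 0, 1, 2

pivot(0,0)=3: scale R0 → (1, 4, 4)
  clear (1,0): R1 −= (3)R0 → (0, 1, 1)
pivot(1,1)=1: scale R1 → (0, 1, 1)
  clear (0,1): R0 −= (4)R1 → (1, 0, 0)
  clear (2,1): R2 −= (4)R1 → (0, 0, 5)
pivot(2,2)=5: scale R2 → (0, 0, 1)
  clear (1,2): R1 −= (1)R2 → (0, 1, 0)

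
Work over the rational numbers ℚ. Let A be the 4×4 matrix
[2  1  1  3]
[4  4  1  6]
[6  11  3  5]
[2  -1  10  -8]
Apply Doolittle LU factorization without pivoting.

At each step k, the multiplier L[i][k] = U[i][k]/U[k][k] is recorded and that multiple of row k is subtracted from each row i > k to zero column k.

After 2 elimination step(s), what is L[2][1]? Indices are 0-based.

L[2][1] = 4

[col 0] pivot 2
  R1 -= 2*R0 → (0, 2, -1, 0)  (L[1][0] := 2)
  R2 -= 3*R0 → (0, 8, 0, -4)  (L[2][0] := 3)
  R3 -= 1*R0 → (0, -2, 9, -11)  (L[3][0] := 1)
[col 1] pivot 2
  R2 -= 4*R1 → (0, 0, 4, -4)  (L[2][1] := 4)
  R3 -= -1*R1 → (0, 0, 8, -11)  (L[3][1] := -1)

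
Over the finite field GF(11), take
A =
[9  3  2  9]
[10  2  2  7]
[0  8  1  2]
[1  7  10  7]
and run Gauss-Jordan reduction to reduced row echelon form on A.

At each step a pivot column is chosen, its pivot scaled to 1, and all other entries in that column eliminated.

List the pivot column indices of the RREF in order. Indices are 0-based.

step 1: normalize row 0 (÷9) = (1, 4, 10, 1)
  row 1: subtract 10×row0 = (0, 6, 1, 8)
  row 3: subtract 1×row0 = (0, 3, 0, 6)
step 2: normalize row 1 (÷6) = (0, 1, 2, 5)
  row 0: subtract 4×row1 = (1, 0, 2, 3)
  row 2: subtract 8×row1 = (0, 0, 7, 6)
  row 3: subtract 3×row1 = (0, 0, 5, 2)
step 3: normalize row 2 (÷7) = (0, 0, 1, 4)
  row 0: subtract 2×row2 = (1, 0, 0, 6)
  row 1: subtract 2×row2 = (0, 1, 0, 8)
  row 3: subtract 5×row2 = (0, 0, 0, 4)
step 4: normalize row 3 (÷4) = (0, 0, 0, 1)
  row 0: subtract 6×row3 = (1, 0, 0, 0)
  row 1: subtract 8×row3 = (0, 1, 0, 0)
  row 2: subtract 4×row3 = (0, 0, 1, 0)

pivot columns: 0, 1, 2, 3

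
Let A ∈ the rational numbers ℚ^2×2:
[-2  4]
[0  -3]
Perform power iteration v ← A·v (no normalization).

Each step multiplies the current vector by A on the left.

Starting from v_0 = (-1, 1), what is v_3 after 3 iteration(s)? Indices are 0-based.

v_0 = (-1, 1).
v_1 = A·v_0 = (6, -3).
v_2 = A·v_1 = (-24, 9).
v_3 = A·v_2 = (84, -27).

v_3 = (84, -27)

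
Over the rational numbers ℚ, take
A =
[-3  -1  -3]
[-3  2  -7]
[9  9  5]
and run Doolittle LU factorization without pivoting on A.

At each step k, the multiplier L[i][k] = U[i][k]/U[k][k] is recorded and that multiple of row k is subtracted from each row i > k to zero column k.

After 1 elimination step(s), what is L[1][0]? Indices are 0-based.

L[1][0] = 1

k=0: U[0][0]=-3
  eliminate (1,0): mult=1, new row 1: (0, 3, -4); set L[1][0]=1
  eliminate (2,0): mult=-3, new row 2: (0, 6, -4); set L[2][0]=-3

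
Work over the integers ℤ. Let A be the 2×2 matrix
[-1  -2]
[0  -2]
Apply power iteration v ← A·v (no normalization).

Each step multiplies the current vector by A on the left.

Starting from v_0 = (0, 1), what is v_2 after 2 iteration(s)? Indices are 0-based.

v_0 = (0, 1).
v_1 = A·v_0 = (-2, -2).
v_2 = A·v_1 = (6, 4).

v_2 = (6, 4)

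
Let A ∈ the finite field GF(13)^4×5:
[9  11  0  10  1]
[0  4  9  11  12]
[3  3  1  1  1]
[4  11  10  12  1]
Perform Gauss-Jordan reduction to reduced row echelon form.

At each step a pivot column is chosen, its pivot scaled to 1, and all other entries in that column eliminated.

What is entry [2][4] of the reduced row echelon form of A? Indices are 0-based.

M[2][4] = 4

step 1: normalize row 0 (÷9) = (1, 7, 0, 4, 3)
  row 2: subtract 3×row0 = (0, 8, 1, 2, 5)
  row 3: subtract 4×row0 = (0, 9, 10, 9, 2)
step 2: normalize row 1 (÷4) = (0, 1, 12, 6, 3)
  row 0: subtract 7×row1 = (1, 0, 7, 1, 8)
  row 2: subtract 8×row1 = (0, 0, 9, 6, 7)
  row 3: subtract 9×row1 = (0, 0, 6, 7, 1)
step 3: normalize row 2 (÷9) = (0, 0, 1, 5, 8)
  row 0: subtract 7×row2 = (1, 0, 0, 5, 4)
  row 1: subtract 12×row2 = (0, 1, 0, 11, 11)
  row 3: subtract 6×row2 = (0, 0, 0, 3, 5)
step 4: normalize row 3 (÷3) = (0, 0, 0, 1, 6)
  row 0: subtract 5×row3 = (1, 0, 0, 0, 0)
  row 1: subtract 11×row3 = (0, 1, 0, 0, 10)
  row 2: subtract 5×row3 = (0, 0, 1, 0, 4)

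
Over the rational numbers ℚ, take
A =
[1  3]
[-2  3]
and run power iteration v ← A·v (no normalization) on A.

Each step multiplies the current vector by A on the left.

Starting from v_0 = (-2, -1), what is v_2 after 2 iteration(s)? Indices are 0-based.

v_2 = (-2, 13)

v_0 = (-2, -1).
v_1 = A·v_0 = (-5, 1).
v_2 = A·v_1 = (-2, 13).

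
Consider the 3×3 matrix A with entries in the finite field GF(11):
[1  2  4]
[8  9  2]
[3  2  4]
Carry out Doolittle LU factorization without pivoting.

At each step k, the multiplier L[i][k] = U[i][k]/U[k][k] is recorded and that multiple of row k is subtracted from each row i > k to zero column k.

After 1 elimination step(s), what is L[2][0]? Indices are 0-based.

L[2][0] = 3

[col 0] pivot 1
  R1 -= 8*R0 → (0, 4, 3)  (L[1][0] := 8)
  R2 -= 3*R0 → (0, 7, 3)  (L[2][0] := 3)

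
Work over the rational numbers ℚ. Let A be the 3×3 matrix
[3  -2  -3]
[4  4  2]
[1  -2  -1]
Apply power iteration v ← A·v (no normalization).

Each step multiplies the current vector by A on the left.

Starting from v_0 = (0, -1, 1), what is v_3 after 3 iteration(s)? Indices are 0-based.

v_3 = (8, -44, 16)

v_0 = (0, -1, 1).
v_1 = A·v_0 = (-1, -2, 1).
v_2 = A·v_1 = (-2, -10, 2).
v_3 = A·v_2 = (8, -44, 16).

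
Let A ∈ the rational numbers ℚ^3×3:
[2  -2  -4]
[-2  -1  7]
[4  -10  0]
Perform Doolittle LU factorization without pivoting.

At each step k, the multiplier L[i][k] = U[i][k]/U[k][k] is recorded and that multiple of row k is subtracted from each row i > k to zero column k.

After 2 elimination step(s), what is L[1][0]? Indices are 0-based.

[col 0] pivot 2
  R1 -= -1*R0 → (0, -3, 3)  (L[1][0] := -1)
  R2 -= 2*R0 → (0, -6, 8)  (L[2][0] := 2)
[col 1] pivot -3
  R2 -= 2*R1 → (0, 0, 2)  (L[2][1] := 2)

L[1][0] = -1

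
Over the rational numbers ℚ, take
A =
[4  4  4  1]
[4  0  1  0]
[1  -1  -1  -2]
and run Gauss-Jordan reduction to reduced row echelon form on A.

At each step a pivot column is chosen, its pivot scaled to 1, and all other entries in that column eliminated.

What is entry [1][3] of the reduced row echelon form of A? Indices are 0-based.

M[1][3] = -19/8

pivot(0,0)=4: scale R0 → (1, 1, 1, 1/4)
  clear (1,0): R1 −= (4)R0 → (0, -4, -3, -1)
  clear (2,0): R2 −= (1)R0 → (0, -2, -2, -9/4)
pivot(1,1)=-4: scale R1 → (0, 1, 3/4, 1/4)
  clear (0,1): R0 −= (1)R1 → (1, 0, 1/4, 0)
  clear (2,1): R2 −= (-2)R1 → (0, 0, -1/2, -7/4)
pivot(2,2)=-1/2: scale R2 → (0, 0, 1, 7/2)
  clear (0,2): R0 −= (1/4)R2 → (1, 0, 0, -7/8)
  clear (1,2): R1 −= (3/4)R2 → (0, 1, 0, -19/8)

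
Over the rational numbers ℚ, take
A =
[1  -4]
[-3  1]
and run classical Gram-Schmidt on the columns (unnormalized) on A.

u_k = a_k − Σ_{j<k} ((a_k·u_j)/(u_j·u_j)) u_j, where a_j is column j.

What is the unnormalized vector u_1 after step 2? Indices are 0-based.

Step 1: u_0 = a_0 = (1, -3).
Step 2: u_1 = a_1 − (-7/10)·u_0 = (-33/10, -11/10).

u_1 = (-33/10, -11/10)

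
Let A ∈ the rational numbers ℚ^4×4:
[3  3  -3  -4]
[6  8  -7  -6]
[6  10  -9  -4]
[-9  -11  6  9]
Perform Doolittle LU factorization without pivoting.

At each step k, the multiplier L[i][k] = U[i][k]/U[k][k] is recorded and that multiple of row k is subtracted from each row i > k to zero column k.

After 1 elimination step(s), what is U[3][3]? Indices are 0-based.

k=0: U[0][0]=3
  eliminate (1,0): mult=2, new row 1: (0, 2, -1, 2); set L[1][0]=2
  eliminate (2,0): mult=2, new row 2: (0, 4, -3, 4); set L[2][0]=2
  eliminate (3,0): mult=-3, new row 3: (0, -2, -3, -3); set L[3][0]=-3

U[3][3] = -3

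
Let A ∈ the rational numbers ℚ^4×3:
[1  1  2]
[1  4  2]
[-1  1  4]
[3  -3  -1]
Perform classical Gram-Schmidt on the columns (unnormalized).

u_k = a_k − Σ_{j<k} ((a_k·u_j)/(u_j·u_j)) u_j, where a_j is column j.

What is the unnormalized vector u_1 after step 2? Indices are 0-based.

Step 1: u_0 = a_0 = (1, 1, -1, 3).
Step 2: u_1 = a_1 − (-5/12)·u_0 = (17/12, 53/12, 7/12, -7/4).

u_1 = (17/12, 53/12, 7/12, -7/4)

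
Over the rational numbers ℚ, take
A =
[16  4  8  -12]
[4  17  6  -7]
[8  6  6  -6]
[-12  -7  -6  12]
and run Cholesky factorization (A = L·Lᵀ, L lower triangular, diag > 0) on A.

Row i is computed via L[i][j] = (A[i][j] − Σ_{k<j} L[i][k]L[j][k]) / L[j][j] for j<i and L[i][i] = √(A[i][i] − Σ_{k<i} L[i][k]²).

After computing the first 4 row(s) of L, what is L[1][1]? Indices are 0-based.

L[1][1] = 4

Step 1: L[0][0] = √(16) = 4.
  L[1][0] = (4) / L[0][0] = 1.
Step 2: L[1][1] = √(16) = 4.
  L[2][0] = (8) / L[0][0] = 2.
  L[2][1] = (4) / L[1][1] = 1.
Step 3: L[2][2] = √(1) = 1.
  L[3][0] = (-12) / L[0][0] = -3.
  L[3][1] = (-4) / L[1][1] = -1.
  L[3][2] = (1) / L[2][2] = 1.
Step 4: L[3][3] = √(1) = 1.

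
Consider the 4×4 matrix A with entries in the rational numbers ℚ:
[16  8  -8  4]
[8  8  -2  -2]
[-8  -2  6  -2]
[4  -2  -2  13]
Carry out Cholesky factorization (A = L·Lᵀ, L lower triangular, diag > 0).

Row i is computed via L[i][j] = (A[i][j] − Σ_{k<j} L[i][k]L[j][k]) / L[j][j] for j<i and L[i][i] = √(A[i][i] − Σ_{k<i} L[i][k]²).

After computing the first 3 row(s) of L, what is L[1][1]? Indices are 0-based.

L[1][1] = 2

Step 1: L[0][0] = √(16) = 4.
  L[1][0] = (8) / L[0][0] = 2.
Step 2: L[1][1] = √(4) = 2.
  L[2][0] = (-8) / L[0][0] = -2.
  L[2][1] = (2) / L[1][1] = 1.
Step 3: L[2][2] = √(1) = 1.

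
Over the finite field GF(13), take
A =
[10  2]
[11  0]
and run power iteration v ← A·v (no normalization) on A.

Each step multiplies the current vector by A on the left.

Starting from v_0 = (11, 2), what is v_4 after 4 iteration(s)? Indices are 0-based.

v_0 = (11, 2).
v_1 = A·v_0 = (10, 4).
v_2 = A·v_1 = (4, 6).
v_3 = A·v_2 = (0, 5).
v_4 = A·v_3 = (10, 0).

v_4 = (10, 0)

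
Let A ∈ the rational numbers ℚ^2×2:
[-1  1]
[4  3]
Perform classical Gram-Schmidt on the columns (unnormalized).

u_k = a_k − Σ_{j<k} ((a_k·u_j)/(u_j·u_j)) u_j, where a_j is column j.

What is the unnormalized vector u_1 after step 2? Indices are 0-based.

Step 1: u_0 = a_0 = (-1, 4).
Step 2: u_1 = a_1 − (11/17)·u_0 = (28/17, 7/17).

u_1 = (28/17, 7/17)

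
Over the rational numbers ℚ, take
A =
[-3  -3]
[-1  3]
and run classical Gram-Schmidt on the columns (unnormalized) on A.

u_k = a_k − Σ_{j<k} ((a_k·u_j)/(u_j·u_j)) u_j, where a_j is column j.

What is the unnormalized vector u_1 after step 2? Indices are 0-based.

Step 1: u_0 = a_0 = (-3, -1).
Step 2: u_1 = a_1 − (3/5)·u_0 = (-6/5, 18/5).

u_1 = (-6/5, 18/5)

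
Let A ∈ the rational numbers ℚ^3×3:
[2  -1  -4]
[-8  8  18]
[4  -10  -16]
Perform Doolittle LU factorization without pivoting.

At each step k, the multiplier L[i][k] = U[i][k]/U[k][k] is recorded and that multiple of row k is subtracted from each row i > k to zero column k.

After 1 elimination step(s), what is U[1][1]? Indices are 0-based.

U[1][1] = 4

Step 1: pivot at (0,0) is 2.
  row1 ← row1 − (-4)·row0  ⇒  L[1][0]=-4, U row1=(0, 4, 2)
  row2 ← row2 − (2)·row0  ⇒  L[2][0]=2, U row2=(0, -8, -8)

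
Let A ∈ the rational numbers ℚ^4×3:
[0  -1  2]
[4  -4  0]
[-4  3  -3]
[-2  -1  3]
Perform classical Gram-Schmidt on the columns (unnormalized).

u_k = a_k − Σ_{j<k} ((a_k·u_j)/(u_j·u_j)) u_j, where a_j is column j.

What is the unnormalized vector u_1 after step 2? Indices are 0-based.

Step 1: u_0 = a_0 = (0, 4, -4, -2).
Step 2: u_1 = a_1 − (-13/18)·u_0 = (-1, -10/9, 1/9, -22/9).

u_1 = (-1, -10/9, 1/9, -22/9)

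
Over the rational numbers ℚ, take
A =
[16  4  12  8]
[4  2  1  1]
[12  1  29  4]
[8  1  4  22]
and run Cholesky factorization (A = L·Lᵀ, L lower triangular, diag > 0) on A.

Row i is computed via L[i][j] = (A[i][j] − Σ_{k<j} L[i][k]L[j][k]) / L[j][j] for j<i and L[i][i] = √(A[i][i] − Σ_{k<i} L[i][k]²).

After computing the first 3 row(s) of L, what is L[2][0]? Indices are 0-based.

Step 1: L[0][0] = √(16) = 4.
  L[1][0] = (4) / L[0][0] = 1.
Step 2: L[1][1] = √(1) = 1.
  L[2][0] = (12) / L[0][0] = 3.
  L[2][1] = (-2) / L[1][1] = -2.
Step 3: L[2][2] = √(16) = 4.

L[2][0] = 3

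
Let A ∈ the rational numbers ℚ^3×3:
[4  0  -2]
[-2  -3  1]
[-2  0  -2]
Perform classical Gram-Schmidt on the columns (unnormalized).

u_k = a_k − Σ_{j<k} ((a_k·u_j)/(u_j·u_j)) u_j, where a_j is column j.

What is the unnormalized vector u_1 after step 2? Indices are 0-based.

u_1 = (-1, -5/2, 1/2)

Step 1: u_0 = a_0 = (4, -2, -2).
Step 2: u_1 = a_1 − (1/4)·u_0 = (-1, -5/2, 1/2).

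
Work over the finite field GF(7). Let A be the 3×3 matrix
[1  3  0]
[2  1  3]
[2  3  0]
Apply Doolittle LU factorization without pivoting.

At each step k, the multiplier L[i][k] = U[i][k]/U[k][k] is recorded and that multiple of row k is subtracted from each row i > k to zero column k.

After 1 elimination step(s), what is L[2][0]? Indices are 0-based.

[col 0] pivot 1
  R1 -= 2*R0 → (0, 2, 3)  (L[1][0] := 2)
  R2 -= 2*R0 → (0, 4, 0)  (L[2][0] := 2)

L[2][0] = 2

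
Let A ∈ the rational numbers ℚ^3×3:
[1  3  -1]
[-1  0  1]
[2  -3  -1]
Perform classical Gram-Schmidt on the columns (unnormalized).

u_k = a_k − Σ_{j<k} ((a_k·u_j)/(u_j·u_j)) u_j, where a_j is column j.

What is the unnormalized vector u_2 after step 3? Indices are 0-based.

u_2 = (1/11, 3/11, 1/11)

Step 1: u_0 = a_0 = (1, -1, 2).
Step 2: u_1 = a_1 − (-1/2)·u_0 = (7/2, -1/2, -2).
Step 3: u_2 = a_2 − (-2/3)·u_0 − (-4/33)·u_1 = (1/11, 3/11, 1/11).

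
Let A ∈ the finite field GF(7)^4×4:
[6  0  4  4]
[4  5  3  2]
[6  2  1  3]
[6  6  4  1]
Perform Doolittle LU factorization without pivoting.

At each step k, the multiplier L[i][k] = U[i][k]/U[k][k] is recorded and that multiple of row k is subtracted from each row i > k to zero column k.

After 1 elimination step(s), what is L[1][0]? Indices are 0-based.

L[1][0] = 3

k=0: U[0][0]=6
  eliminate (1,0): mult=3, new row 1: (0, 5, 5, 4); set L[1][0]=3
  eliminate (2,0): mult=1, new row 2: (0, 2, 4, 6); set L[2][0]=1
  eliminate (3,0): mult=1, new row 3: (0, 6, 0, 4); set L[3][0]=1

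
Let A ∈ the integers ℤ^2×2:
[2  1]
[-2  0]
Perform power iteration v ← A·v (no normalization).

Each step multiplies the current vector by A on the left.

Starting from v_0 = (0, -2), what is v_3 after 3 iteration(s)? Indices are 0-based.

v_3 = (-4, 8)

v_0 = (0, -2).
v_1 = A·v_0 = (-2, 0).
v_2 = A·v_1 = (-4, 4).
v_3 = A·v_2 = (-4, 8).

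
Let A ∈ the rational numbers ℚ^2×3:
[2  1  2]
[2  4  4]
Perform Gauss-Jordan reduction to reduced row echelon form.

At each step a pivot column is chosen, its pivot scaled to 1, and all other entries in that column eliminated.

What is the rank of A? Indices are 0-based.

rank = 2

[1] R0 /= 2  ⇒  (1, 1/2, 1)
     R1 -= 2·R0  ⇒  (0, 3, 2)
[2] R1 /= 3  ⇒  (0, 1, 2/3)
     R0 -= 1/2·R1  ⇒  (1, 0, 2/3)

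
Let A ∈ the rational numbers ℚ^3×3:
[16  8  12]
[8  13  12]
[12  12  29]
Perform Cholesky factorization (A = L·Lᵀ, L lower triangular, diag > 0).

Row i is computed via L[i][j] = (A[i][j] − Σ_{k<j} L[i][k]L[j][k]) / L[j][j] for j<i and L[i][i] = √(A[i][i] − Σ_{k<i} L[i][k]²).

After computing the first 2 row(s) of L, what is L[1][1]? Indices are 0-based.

Step 1: L[0][0] = √(16) = 4.
  L[1][0] = (8) / L[0][0] = 2.
Step 2: L[1][1] = √(9) = 3.

L[1][1] = 3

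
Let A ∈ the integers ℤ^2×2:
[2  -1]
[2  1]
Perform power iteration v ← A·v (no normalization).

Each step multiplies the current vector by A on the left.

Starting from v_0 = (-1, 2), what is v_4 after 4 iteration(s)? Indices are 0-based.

v_4 = (8, -40)

v_0 = (-1, 2).
v_1 = A·v_0 = (-4, 0).
v_2 = A·v_1 = (-8, -8).
v_3 = A·v_2 = (-8, -24).
v_4 = A·v_3 = (8, -40).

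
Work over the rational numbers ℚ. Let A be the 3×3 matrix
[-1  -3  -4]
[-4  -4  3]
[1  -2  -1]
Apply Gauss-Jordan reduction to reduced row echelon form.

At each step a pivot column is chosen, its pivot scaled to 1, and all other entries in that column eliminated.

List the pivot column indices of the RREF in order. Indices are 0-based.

[1] R0 /= -1  ⇒  (1, 3, 4)
     R1 -= -4·R0  ⇒  (0, 8, 19)
     R2 -= 1·R0  ⇒  (0, -5, -5)
[2] R1 /= 8  ⇒  (0, 1, 19/8)
     R0 -= 3·R1  ⇒  (1, 0, -25/8)
     R2 -= -5·R1  ⇒  (0, 0, 55/8)
[3] R2 /= 55/8  ⇒  (0, 0, 1)
     R0 -= -25/8·R2  ⇒  (1, 0, 0)
     R1 -= 19/8·R2  ⇒  (0, 1, 0)

pivot columns: 0, 1, 2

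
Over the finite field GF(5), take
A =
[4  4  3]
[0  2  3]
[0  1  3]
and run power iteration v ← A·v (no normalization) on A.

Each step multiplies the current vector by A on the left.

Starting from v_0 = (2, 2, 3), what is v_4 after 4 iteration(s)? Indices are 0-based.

v_0 = (2, 2, 3).
v_1 = A·v_0 = (0, 3, 1).
v_2 = A·v_1 = (0, 4, 1).
v_3 = A·v_2 = (4, 1, 2).
v_4 = A·v_3 = (1, 3, 2).

v_4 = (1, 3, 2)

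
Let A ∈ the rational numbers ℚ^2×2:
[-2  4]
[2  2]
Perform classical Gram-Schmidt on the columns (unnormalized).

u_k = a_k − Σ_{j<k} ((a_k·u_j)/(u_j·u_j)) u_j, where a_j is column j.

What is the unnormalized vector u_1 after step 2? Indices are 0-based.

u_1 = (3, 3)

Step 1: u_0 = a_0 = (-2, 2).
Step 2: u_1 = a_1 − (-1/2)·u_0 = (3, 3).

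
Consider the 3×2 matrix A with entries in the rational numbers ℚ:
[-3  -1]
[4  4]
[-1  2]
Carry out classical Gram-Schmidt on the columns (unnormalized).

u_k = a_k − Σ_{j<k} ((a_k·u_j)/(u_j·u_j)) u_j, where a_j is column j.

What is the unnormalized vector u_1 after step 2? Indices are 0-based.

u_1 = (25/26, 18/13, 69/26)

Step 1: u_0 = a_0 = (-3, 4, -1).
Step 2: u_1 = a_1 − (17/26)·u_0 = (25/26, 18/13, 69/26).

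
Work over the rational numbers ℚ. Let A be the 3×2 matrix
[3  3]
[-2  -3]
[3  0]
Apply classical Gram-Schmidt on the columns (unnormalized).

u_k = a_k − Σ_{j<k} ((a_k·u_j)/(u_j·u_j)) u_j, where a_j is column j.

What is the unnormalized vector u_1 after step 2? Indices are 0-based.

Step 1: u_0 = a_0 = (3, -2, 3).
Step 2: u_1 = a_1 − (15/22)·u_0 = (21/22, -18/11, -45/22).

u_1 = (21/22, -18/11, -45/22)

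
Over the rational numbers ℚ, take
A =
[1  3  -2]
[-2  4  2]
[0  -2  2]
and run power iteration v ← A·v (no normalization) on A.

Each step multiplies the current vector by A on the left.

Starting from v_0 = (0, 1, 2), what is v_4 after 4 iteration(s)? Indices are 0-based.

v_4 = (627, -154, -380)

v_0 = (0, 1, 2).
v_1 = A·v_0 = (-1, 8, 2).
v_2 = A·v_1 = (19, 38, -12).
v_3 = A·v_2 = (157, 90, -100).
v_4 = A·v_3 = (627, -154, -380).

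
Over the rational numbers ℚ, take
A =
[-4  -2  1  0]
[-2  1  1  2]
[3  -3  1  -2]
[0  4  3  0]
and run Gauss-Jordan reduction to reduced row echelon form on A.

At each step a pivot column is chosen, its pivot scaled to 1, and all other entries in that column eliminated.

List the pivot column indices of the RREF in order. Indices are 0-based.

pivot columns: 0, 1, 2, 3

pivot(0,0)=-4: scale R0 → (1, 1/2, -1/4, 0)
  clear (1,0): R1 −= (-2)R0 → (0, 2, 1/2, 2)
  clear (2,0): R2 −= (3)R0 → (0, -9/2, 7/4, -2)
pivot(1,1)=2: scale R1 → (0, 1, 1/4, 1)
  clear (0,1): R0 −= (1/2)R1 → (1, 0, -3/8, -1/2)
  clear (2,1): R2 −= (-9/2)R1 → (0, 0, 23/8, 5/2)
  clear (3,1): R3 −= (4)R1 → (0, 0, 2, -4)
pivot(2,2)=23/8: scale R2 → (0, 0, 1, 20/23)
  clear (0,2): R0 −= (-3/8)R2 → (1, 0, 0, -4/23)
  clear (1,2): R1 −= (1/4)R2 → (0, 1, 0, 18/23)
  clear (3,2): R3 −= (2)R2 → (0, 0, 0, -132/23)
pivot(3,3)=-132/23: scale R3 → (0, 0, 0, 1)
  clear (0,3): R0 −= (-4/23)R3 → (1, 0, 0, 0)
  clear (1,3): R1 −= (18/23)R3 → (0, 1, 0, 0)
  clear (2,3): R2 −= (20/23)R3 → (0, 0, 1, 0)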